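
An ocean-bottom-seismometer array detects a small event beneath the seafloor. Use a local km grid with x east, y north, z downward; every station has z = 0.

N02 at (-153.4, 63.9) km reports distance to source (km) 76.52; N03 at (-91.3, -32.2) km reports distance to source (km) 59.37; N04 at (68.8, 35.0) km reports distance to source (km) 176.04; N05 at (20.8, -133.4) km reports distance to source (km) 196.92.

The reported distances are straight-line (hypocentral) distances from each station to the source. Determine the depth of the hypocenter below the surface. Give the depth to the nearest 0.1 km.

z ≈ 32.4 km

Each station gives a sphere (x−x_i)² + (y−y_i)² + z² = d_i² (stations at z=0).
Subtracting the N02 sphere from N03 and N04: z² cancels, leaving linear equations in x and y:
124.2 x − 192.2 y = -15911.73
444.4 x − 57.8 y = -46791.10
Solving: x ≈ -103.196, y ≈ 16.102 km (keep extra digits for the depth step; rounded: -103.2, 16.1).
Then from the N02 sphere: z² = 76.52² − (x + 153.4)² − (y − 63.9)² with x = -103.196, y = 16.102, so z ≈ 32.407 ≈ 32.4 km.
Check against N05 (with the unrounded solution): distance 196.92 ≈ 196.92 km. ✓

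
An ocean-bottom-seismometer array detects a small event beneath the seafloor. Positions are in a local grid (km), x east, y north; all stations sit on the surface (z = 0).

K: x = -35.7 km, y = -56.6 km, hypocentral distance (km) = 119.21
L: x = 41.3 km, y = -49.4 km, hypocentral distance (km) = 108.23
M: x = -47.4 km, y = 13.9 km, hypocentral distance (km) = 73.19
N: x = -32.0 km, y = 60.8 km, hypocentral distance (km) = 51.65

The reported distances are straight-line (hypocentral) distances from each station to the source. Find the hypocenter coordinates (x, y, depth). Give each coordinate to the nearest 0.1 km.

x ≈ 9.4 km, y ≈ 49.9 km, depth ≈ 28.9 km

Each station gives a sphere (x−x_i)² + (y−y_i)² + z² = d_i² (stations at z=0).
Subtracting the K sphere from L and M: z² cancels, leaving linear equations in x and y:
154.0 x + 14.4 y = 2165.29
-23.4 x + 141.0 y = 6816.17
Solving: x ≈ 9.394, y ≈ 49.901 km (keep extra digits for the depth step; rounded: 9.4, 49.9).
Then from the K sphere: z² = 119.21² − (x + 35.7)² − (y + 56.6)² with x = 9.394, y = 49.901, so z ≈ 28.898 ≈ 28.9 km.
Check against N (with the unrounded solution): distance 51.65 ≈ 51.65 km. ✓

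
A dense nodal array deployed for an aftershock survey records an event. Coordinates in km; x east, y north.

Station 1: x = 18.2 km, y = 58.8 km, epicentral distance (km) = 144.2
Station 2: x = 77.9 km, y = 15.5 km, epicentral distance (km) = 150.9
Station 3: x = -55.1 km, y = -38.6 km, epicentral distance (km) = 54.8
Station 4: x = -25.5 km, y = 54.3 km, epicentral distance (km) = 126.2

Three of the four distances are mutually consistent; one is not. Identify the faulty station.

Solve using three stations at a time. Using Station 1, Station 2, Station 4 (subtract circle equations pairwise → linear system) gives (x, y) ≈ (-46.3, -70.1).
Distances from that point to each station vs reported:
  Station 1: calculated 144.1 vs reported 144.2 → residual 0.1 km
  Station 2: calculated 150.8 vs reported 150.9 → residual 0.1 km
  Station 3: calculated 32.7 vs reported 54.8 → residual 22.1 km
  Station 4: calculated 126.1 vs reported 126.2 → residual 0.1 km
Station 1, Station 2, Station 4 are mutually consistent (residuals ≈ 0); Station 3 is off by 22.1 km.

Station 3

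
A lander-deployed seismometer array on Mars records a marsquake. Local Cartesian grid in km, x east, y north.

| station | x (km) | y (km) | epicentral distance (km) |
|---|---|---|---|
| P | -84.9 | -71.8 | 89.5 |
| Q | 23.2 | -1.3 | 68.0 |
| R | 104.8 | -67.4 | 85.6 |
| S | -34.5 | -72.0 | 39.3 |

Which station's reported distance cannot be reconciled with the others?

R

Solve using three stations at a time. Using P, Q, S (subtract circle equations pairwise → linear system) gives (x, y) ≈ (4.5, -66.7).
Distances from that point to each station vs reported:
  P: calculated 89.5 vs reported 89.5 → residual 0.0 km
  Q: calculated 68.0 vs reported 68.0 → residual 0.0 km
  R: calculated 100.3 vs reported 85.6 → residual 14.7 km
  S: calculated 39.3 vs reported 39.3 → residual 0.0 km
P, Q, S are mutually consistent (residuals ≈ 0); R is off by 14.7 km.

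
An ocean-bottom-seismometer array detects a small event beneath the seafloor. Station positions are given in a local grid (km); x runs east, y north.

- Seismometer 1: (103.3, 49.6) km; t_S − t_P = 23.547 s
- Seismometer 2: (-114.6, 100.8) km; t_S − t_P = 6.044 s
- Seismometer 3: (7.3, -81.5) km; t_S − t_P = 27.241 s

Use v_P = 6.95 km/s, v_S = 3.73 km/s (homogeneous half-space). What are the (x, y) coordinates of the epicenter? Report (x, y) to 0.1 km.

Distance from S−P lag: d = Δt · v_P v_S / (v_P − v_S) = Δt · (6.95·3.73)/(6.95−3.73) ≈ 8.0508·Δt.
So d_Seismometer 1 = 189.57, d_Seismometer 2 = 48.66, d_Seismometer 3 = 219.31 km.
Circle about each station: (x − 103.3)² + (y − 49.6)² = 189.57²; (x + 114.6)² + (y − 100.8)² = 48.66²; (x − 7.3)² + (y + 81.5)² = 219.31².
Subtracting pairs of circle equations eliminates x²+y² and gives linear equations (the radical axes):
-435.8 x + 102.4 y = 43731.74
-192.0 x − 262.2 y = -18595.60
Solving the 2×2 system: x ≈ -71.4, y ≈ 123.2 km.

-71.4 km east, 123.2 km north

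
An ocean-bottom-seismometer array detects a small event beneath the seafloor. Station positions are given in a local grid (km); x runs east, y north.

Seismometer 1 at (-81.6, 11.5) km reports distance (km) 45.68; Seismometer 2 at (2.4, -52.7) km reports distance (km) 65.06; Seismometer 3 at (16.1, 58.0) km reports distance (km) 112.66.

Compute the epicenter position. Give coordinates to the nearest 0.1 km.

(-57.5, -27.3)

Circle about each station: (x + 81.6)² + (y − 11.5)² = 45.68²; (x − 2.4)² + (y + 52.7)² = 65.06²; (x − 16.1)² + (y − 58.0)² = 112.66².
Subtracting the Seismometer 1 equation from the Seismometer 2 and Seismometer 3 equations removes the quadratic terms:
168.0 x − 128.4 y = -6153.90
195.4 x + 93.0 y = -13773.21
Solving the 2×2 system: x ≈ -57.5, y ≈ -27.3 km.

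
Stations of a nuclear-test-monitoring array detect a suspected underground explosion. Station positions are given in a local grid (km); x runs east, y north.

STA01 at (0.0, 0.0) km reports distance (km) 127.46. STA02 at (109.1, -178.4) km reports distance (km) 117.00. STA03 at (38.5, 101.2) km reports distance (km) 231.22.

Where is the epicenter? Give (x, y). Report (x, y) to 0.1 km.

3.8 km east, -127.4 km north

Circle about each station: x² + y² = 127.46²; (x − 109.1)² + (y + 178.4)² = 117.00²; (x − 38.5)² + (y − 101.2)² = 231.22².
Subtracting the STA01 equation from the STA02 and STA03 equations removes the quadratic terms:
218.2 x − 356.8 y = 46286.42
77.0 x + 202.4 y = -25492.95
Solving the 2×2 system: x ≈ 3.8, y ≈ -127.4 km.
Check against STA01 (with the unrounded x, y): √(x²+y²) = 127.46 ≈ 127.46 km. ✓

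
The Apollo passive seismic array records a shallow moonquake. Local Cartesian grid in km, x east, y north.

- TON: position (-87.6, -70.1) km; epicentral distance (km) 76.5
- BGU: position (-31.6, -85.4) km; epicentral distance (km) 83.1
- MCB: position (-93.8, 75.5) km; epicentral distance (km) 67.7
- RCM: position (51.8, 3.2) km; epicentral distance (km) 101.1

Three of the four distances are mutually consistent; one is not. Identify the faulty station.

Solve using three stations at a time. Using TON, BGU, RCM (subtract circle equations pairwise → linear system) gives (x, y) ≈ (-48.9, -4.3).
Distances from that point to each station vs reported:
  TON: calculated 76.4 vs reported 76.5 → residual 0.1 km
  BGU: calculated 83.0 vs reported 83.1 → residual 0.1 km
  MCB: calculated 91.5 vs reported 67.7 → residual 23.8 km
  RCM: calculated 101.0 vs reported 101.1 → residual 0.1 km
TON, BGU, RCM are mutually consistent (residuals ≈ 0); MCB is off by 23.8 km.

MCB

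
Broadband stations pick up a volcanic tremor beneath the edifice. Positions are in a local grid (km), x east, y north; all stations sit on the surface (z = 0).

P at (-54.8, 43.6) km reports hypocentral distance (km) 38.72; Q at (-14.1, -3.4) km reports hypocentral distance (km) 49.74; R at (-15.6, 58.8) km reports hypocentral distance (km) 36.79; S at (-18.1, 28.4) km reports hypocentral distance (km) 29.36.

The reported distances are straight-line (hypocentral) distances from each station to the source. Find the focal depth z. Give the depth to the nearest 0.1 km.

Each station gives a sphere (x−x_i)² + (y−y_i)² + z² = d_i² (stations at z=0).
Subtracting the P sphere from Q and R: z² cancels, leaving linear equations in x and y:
81.4 x − 94.0 y = -5668.46
78.4 x + 30.4 y = -1057.47
Solving: x ≈ -27.602, y ≈ 36.400 km (keep extra digits for the depth step; rounded: -27.6, 36.4).
Then from the P sphere: z² = 38.72² − (x + 54.8)² − (y − 43.6)² with x = -27.602, y = 36.400, so z ≈ 26.602 ≈ 26.6 km.
Check against S (with the unrounded solution): distance 29.36 ≈ 29.36 km. ✓

26.6 km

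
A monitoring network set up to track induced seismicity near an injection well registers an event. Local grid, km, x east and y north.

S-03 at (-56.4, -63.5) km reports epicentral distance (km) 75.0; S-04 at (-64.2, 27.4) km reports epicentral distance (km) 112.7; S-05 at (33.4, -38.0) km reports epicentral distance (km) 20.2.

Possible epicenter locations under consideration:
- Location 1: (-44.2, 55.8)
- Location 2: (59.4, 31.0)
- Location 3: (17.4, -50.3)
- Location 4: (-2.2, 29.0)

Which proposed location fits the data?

Location 3

For each candidate, compare |candidate − station| to the reported distance:
Location 1: residuals S-03 44.9, S-04 78.0, S-05 101.5 → max 101.5 km
Location 2: residuals S-03 74.5, S-04 11.0, S-05 53.5 → max 74.5 km
Location 3: residuals S-03 0.0, S-04 0.0, S-05 0.0 → max 0.0 km
Location 4: residuals S-03 32.2, S-04 50.7, S-05 55.7 → max 55.7 km
Only Location 3 has all residuals ≈ 0.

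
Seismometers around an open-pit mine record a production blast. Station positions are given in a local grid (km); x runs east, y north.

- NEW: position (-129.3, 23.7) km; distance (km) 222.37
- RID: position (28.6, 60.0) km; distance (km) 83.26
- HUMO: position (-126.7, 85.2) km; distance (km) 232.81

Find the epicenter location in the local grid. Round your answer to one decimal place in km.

92.4 km east, 6.5 km north

Circle about each station: (x + 129.3)² + (y − 23.7)² = 222.37²; (x − 28.6)² + (y − 60.0)² = 83.26²; (x + 126.7)² + (y − 85.2)² = 232.81².
Subtracting pairs of circle equations eliminates x²+y² and gives linear equations (the radical axes):
315.8 x + 72.6 y = 29653.97
5.2 x + 123.0 y = 1279.67
Solving the 2×2 system: x ≈ 92.4, y ≈ 6.5 km.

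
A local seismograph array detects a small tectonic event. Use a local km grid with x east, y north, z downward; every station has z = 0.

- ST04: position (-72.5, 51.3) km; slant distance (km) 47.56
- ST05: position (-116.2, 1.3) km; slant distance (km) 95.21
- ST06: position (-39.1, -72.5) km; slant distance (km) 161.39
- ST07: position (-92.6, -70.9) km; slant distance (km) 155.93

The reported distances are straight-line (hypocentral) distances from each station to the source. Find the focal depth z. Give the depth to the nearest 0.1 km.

Each station gives a sphere (x−x_i)² + (y−y_i)² + z² = d_i² (stations at z=0).
Subtracting the ST04 sphere from ST05 and ST06: z² cancels, leaving linear equations in x and y:
-87.4 x − 100.0 y = -1186.80
66.8 x − 247.6 y = -24887.66
Solving: x ≈ -77.503, y ≈ 79.606 km (keep extra digits for the depth step; rounded: -77.5, 79.6).
Then from the ST04 sphere: z² = 47.56² − (x + 72.5)² − (y − 51.3)² with x = -77.503, y = 79.606, so z ≈ 37.891 ≈ 37.9 km.

37.9 km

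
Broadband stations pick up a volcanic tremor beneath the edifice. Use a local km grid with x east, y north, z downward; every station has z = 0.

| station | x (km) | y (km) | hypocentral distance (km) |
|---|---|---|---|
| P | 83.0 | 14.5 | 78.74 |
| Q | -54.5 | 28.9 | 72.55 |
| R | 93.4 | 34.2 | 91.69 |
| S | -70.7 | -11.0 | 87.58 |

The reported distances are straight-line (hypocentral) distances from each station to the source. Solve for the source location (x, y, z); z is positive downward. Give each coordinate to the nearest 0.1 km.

(9.6, 9.8, 28.1)

Each station gives a sphere (x−x_i)² + (y−y_i)² + z² = d_i² (stations at z=0).
Subtracting the P sphere from Q and R: z² cancels, leaving linear equations in x and y:
-275.0 x + 28.8 y = -2357.30
20.8 x + 39.4 y = 586.88
Solving: x ≈ 9.601, y ≈ 9.827 km (keep extra digits for the depth step; rounded: 9.6, 9.8).
Then from the P sphere: z² = 78.74² − (x − 83.0)² − (y − 14.5)² with x = 9.601, y = 9.827, so z ≈ 28.120 ≈ 28.1 km.
Check against S (with the unrounded solution): distance 87.59 ≈ 87.58 km. ✓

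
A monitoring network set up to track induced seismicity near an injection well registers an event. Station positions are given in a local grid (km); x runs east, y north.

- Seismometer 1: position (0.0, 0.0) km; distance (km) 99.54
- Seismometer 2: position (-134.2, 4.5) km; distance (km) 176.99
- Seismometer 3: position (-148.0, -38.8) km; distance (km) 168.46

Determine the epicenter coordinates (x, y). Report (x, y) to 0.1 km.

Circle about each station: x² + y² = 99.54²; (x + 134.2)² + (y − 4.5)² = 176.99²; (x + 148.0)² + (y + 38.8)² = 168.46².
Subtracting the Seismometer 1 equation from the Seismometer 2 and Seismometer 3 equations removes the quadratic terms:
-268.4 x + 9.0 y = -3387.36
-296.0 x − 77.6 y = 4938.88
Solving the 2×2 system: x ≈ 9.3, y ≈ -99.1 km.
Check against Seismometer 1 (with the unrounded x, y): √(x²+y²) = 99.54 ≈ 99.54 km. ✓

(9.3, -99.1)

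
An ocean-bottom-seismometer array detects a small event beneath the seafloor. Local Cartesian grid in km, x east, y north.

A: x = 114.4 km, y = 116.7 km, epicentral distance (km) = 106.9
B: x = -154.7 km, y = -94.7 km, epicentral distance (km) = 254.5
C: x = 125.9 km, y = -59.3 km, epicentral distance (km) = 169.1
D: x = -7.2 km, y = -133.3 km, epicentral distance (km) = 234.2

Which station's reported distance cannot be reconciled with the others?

Solve using three stations at a time. Using A, B, D (subtract circle equations pairwise → linear system) gives (x, y) ≈ (8.8, 100.3).
Distances from that point to each station vs reported:
  A: calculated 106.9 vs reported 106.9 → residual 0.0 km
  B: calculated 254.5 vs reported 254.5 → residual 0.0 km
  C: calculated 198.0 vs reported 169.1 → residual 28.9 km
  D: calculated 234.2 vs reported 234.2 → residual 0.0 km
A, B, D are mutually consistent (residuals ≈ 0); C is off by 28.9 km.

C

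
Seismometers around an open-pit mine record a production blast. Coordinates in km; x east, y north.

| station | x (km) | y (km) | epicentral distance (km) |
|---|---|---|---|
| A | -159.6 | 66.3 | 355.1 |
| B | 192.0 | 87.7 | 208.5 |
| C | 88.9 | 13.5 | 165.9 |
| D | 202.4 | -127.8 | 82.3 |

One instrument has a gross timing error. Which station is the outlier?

Solve using three stations at a time. Using A, C, D (subtract circle equations pairwise → linear system) gives (x, y) ≈ (122.9, -148.9).
Distances from that point to each station vs reported:
  A: calculated 355.1 vs reported 355.1 → residual 0.0 km
  B: calculated 246.5 vs reported 208.5 → residual 38.0 km
  C: calculated 165.9 vs reported 165.9 → residual 0.0 km
  D: calculated 82.3 vs reported 82.3 → residual 0.0 km
A, C, D are mutually consistent (residuals ≈ 0); B is off by 38.0 km.

B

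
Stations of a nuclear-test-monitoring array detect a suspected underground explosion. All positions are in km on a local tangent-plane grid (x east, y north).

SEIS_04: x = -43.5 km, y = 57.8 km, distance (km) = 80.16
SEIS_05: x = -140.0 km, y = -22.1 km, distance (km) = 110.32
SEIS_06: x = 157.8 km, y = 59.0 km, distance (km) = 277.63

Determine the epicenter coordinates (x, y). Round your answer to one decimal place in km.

x ≈ -118.5 km, y ≈ 86.1 km

Circle about each station: (x + 43.5)² + (y − 57.8)² = 80.16²; (x + 140.0)² + (y + 22.1)² = 110.32²; (x − 157.8)² + (y − 59.0)² = 277.63².
Subtracting pairs of circle equations eliminates x²+y² and gives linear equations (the radical axes):
-193.0 x − 159.8 y = 9110.44
402.6 x + 2.4 y = -47504.04
Solving the 2×2 system: x ≈ -118.5, y ≈ 86.1 km.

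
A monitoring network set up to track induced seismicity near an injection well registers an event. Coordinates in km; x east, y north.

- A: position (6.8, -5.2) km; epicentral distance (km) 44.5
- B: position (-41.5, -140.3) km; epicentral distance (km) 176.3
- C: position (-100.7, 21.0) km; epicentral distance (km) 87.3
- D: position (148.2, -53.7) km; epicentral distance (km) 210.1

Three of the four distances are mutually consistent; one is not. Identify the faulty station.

D

Solve using three stations at a time. Using A, B, C (subtract circle equations pairwise → linear system) gives (x, y) ≈ (-14.4, 33.9).
Distances from that point to each station vs reported:
  A: calculated 44.5 vs reported 44.5 → residual 0.0 km
  B: calculated 176.3 vs reported 176.3 → residual 0.0 km
  C: calculated 87.3 vs reported 87.3 → residual 0.0 km
  D: calculated 184.7 vs reported 210.1 → residual 25.4 km
A, B, C are mutually consistent (residuals ≈ 0); D is off by 25.4 km.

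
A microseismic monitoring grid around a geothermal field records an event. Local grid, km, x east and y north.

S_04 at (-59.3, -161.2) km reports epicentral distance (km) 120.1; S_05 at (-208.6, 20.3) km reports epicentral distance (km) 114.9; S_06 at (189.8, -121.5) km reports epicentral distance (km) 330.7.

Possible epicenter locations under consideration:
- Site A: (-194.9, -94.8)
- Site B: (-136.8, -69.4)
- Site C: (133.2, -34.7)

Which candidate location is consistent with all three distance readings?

For each candidate, compare |candidate − station| to the reported distance:
Site A: residuals S_04 30.9, S_05 1.0, S_06 54.9 → max 54.9 km
Site B: residuals S_04 0.0, S_05 0.0, S_06 0.0 → max 0.0 km
Site C: residuals S_04 110.2, S_05 231.3, S_06 227.1 → max 231.3 km
Only Site B has all residuals ≈ 0.

Site B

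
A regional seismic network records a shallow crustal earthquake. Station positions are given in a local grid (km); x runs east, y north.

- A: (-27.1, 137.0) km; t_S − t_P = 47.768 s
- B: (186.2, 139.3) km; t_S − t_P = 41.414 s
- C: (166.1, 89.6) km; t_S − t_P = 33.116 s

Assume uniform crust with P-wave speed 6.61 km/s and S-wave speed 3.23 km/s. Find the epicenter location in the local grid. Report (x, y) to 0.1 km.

Distance from S−P lag: d = Δt · v_P v_S / (v_P − v_S) = Δt · (6.61·3.23)/(6.61−3.23) ≈ 6.3167·Δt.
So d_A = 301.73, d_B = 261.60, d_C = 209.18 km.
Circle about each station: (x + 27.1)² + (y − 137.0)² = 301.73²; (x − 186.2)² + (y − 139.3)² = 261.60²; (x − 166.1)² + (y − 89.6)² = 209.18².
Subtracting the A equation from the B and C equations removes the quadratic terms:
426.6 x + 4.6 y = 57177.95
386.4 x − 94.8 y = 63398.68
Solving the 2×2 system: x ≈ 135.3, y ≈ -117.3 km.
Check against A (with the unrounded x, y): √((x + 27.1)²+(y − 137.0)²) = 301.73 ≈ 301.73 km. ✓

x ≈ 135.3 km, y ≈ -117.3 km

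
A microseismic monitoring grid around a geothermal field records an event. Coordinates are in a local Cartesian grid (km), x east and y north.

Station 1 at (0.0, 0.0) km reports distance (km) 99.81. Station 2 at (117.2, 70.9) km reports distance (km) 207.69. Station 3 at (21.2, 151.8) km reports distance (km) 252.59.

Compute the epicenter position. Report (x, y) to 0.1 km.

-1.1 km east, -99.8 km north

Circle about each station: x² + y² = 99.81²; (x − 117.2)² + (y − 70.9)² = 207.69²; (x − 21.2)² + (y − 151.8)² = 252.59².
Subtracting the Station 1 equation from the Station 2 and Station 3 equations removes the quadratic terms:
234.4 x + 141.8 y = -14410.45
42.4 x + 303.6 y = -30346.99
Solving the 2×2 system: x ≈ -1.1, y ≈ -99.8 km.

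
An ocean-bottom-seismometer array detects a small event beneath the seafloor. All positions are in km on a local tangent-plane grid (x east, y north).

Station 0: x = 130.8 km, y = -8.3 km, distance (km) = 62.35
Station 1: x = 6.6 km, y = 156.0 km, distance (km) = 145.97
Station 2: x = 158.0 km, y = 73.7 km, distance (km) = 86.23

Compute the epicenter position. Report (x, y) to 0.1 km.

Circle about each station: (x − 130.8)² + (y + 8.3)² = 62.35²; (x − 6.6)² + (y − 156.0)² = 145.97²; (x − 158.0)² + (y − 73.7)² = 86.23².
Subtracting the Station 0 equation from the Station 1 and Station 2 equations removes the quadratic terms:
-248.4 x + 328.6 y = -10217.69
54.4 x + 164.0 y = 9670.07
Solving the 2×2 system: x ≈ 82.8, y ≈ 31.5 km.

x ≈ 82.8 km, y ≈ 31.5 km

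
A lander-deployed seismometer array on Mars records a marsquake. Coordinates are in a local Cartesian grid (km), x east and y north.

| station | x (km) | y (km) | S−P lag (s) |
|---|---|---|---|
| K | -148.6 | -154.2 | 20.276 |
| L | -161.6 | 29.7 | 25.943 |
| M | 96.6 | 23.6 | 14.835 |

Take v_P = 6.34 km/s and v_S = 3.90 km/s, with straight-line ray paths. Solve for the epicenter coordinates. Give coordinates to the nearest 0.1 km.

x ≈ 54.1 km, y ≈ -120.6 km

Distance from S−P lag: d = Δt · v_P v_S / (v_P − v_S) = Δt · (6.34·3.90)/(6.34−3.90) ≈ 10.1336·Δt.
So d_K = 205.47, d_L = 262.90, d_M = 150.33 km.
Circle about each station: (x + 148.6)² + (y + 154.2)² = 205.47²; (x + 161.6)² + (y − 29.7)² = 262.90²; (x − 96.6)² + (y − 23.6)² = 150.33².
Subtracting pairs of circle equations eliminates x²+y² and gives linear equations (the radical axes):
-26.0 x + 367.8 y = -45761.44
490.4 x + 355.6 y = -16352.27
Solving the 2×2 system: x ≈ 54.1, y ≈ -120.6 km.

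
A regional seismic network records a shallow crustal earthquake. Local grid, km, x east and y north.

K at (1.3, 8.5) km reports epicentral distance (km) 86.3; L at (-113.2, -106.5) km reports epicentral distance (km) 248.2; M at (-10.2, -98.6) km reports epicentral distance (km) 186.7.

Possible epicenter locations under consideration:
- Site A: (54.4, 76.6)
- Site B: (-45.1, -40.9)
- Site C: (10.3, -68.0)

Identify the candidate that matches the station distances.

Site A

For each candidate, compare |candidate − station| to the reported distance:
Site A: residuals K 0.1, L 0.0, M 0.0 → max 0.1 km
Site B: residuals K 18.5, L 153.6, M 119.3 → max 153.6 km
Site C: residuals K 9.3, L 118.8, M 149.9 → max 149.9 km
Only Site A has all residuals ≈ 0.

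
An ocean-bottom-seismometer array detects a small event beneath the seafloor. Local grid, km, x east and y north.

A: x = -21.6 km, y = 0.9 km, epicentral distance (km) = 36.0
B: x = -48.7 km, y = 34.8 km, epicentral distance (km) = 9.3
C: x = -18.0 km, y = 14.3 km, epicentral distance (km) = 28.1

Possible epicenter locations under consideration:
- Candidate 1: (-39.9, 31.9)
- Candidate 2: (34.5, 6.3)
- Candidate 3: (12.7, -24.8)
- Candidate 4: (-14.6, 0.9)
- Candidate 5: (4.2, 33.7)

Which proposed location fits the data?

For each candidate, compare |candidate − station| to the reported distance:
Candidate 1: residuals A 0.0, B 0.0, C 0.0 → max 0.0 km
Candidate 2: residuals A 20.4, B 78.6, C 25.0 → max 78.6 km
Candidate 3: residuals A 6.9, B 76.3, C 21.6 → max 76.3 km
Candidate 4: residuals A 29.0, B 38.8, C 14.3 → max 38.8 km
Candidate 5: residuals A 5.7, B 43.6, C 1.4 → max 43.6 km
Only Candidate 1 has all residuals ≈ 0.

Candidate 1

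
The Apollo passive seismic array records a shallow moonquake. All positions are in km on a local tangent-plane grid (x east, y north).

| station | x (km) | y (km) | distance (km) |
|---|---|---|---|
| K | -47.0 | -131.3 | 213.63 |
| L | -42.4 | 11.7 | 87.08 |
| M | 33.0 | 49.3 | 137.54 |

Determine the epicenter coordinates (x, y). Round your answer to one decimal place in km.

(-102.1, 75.1)

Circle about each station: (x + 47.0)² + (y + 131.3)² = 213.63²; (x + 42.4)² + (y − 11.7)² = 87.08²; (x − 33.0)² + (y − 49.3)² = 137.54².
Subtracting pairs of circle equations eliminates x²+y² and gives linear equations (the radical axes):
9.2 x + 286.0 y = 20540.81
160.0 x + 361.2 y = 10791.33
Solving the 2×2 system: x ≈ -102.1, y ≈ 75.1 km.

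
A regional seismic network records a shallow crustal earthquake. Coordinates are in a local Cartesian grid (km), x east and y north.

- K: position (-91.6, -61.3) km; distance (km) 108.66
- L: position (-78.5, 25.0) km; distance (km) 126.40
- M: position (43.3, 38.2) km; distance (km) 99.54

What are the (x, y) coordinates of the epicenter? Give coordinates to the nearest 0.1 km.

x ≈ 17.0 km, y ≈ -57.8 km

Circle about each station: (x + 91.6)² + (y + 61.3)² = 108.66²; (x + 78.5)² + (y − 25.0)² = 126.40²; (x − 43.3)² + (y − 38.2)² = 99.54².
Subtracting pairs of circle equations eliminates x²+y² and gives linear equations (the radical axes):
26.2 x + 172.6 y = -9530.96
269.8 x + 199.0 y = -6915.34
Solving the 2×2 system: x ≈ 17.0, y ≈ -57.8 km.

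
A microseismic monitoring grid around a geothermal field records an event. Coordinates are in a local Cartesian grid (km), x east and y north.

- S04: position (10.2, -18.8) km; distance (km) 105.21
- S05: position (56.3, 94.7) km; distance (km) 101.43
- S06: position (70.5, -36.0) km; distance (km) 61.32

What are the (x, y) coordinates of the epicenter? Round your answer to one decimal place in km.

(111.5, 9.6)

Circle about each station: (x − 10.2)² + (y + 18.8)² = 105.21²; (x − 56.3)² + (y − 94.7)² = 101.43²; (x − 70.5)² + (y + 36.0)² = 61.32².
Subtracting pairs of circle equations eliminates x²+y² and gives linear equations (the radical axes):
92.2 x + 227.0 y = 12461.40
120.6 x − 34.4 y = 13117.77
Solving the 2×2 system: x ≈ 111.5, y ≈ 9.6 km.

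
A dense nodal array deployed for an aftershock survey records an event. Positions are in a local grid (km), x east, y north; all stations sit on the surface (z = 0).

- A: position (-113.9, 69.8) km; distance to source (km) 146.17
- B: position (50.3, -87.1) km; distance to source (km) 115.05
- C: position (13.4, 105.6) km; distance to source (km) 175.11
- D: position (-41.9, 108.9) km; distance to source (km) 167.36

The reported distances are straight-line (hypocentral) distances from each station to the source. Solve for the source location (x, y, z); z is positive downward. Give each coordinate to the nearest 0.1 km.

Each station gives a sphere (x−x_i)² + (y−y_i)² + z² = d_i² (stations at z=0).
Subtracting the A sphere from B and C: z² cancels, leaving linear equations in x and y:
328.4 x − 313.8 y = 400.42
254.6 x + 71.6 y = -15812.17
Solving: x ≈ -47.707, y ≈ -51.202 km (keep extra digits for the depth step; rounded: -47.7, -51.2).
Then from the A sphere: z² = 146.17² − (x + 113.9)² − (y − 69.8)² with x = -47.707, y = -51.202, so z ≈ 48.401 ≈ 48.4 km.
Check against D (with the unrounded solution): distance 167.36 ≈ 167.36 km. ✓

x ≈ -47.7 km, y ≈ -51.2 km, depth ≈ 48.4 km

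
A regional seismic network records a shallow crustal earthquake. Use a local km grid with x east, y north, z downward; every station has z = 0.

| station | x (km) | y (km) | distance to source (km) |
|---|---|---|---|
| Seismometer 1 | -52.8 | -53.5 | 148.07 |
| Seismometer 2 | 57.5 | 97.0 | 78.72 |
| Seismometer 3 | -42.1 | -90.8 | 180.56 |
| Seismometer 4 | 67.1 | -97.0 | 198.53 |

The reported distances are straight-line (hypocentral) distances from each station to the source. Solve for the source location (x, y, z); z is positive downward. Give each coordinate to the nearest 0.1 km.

x ≈ -8.7 km, y ≈ 82.1 km, depth ≈ 39.9 km

Each station gives a sphere (x−x_i)² + (y−y_i)² + z² = d_i² (stations at z=0).
Subtracting the Seismometer 1 sphere from Seismometer 2 and Seismometer 3: z² cancels, leaving linear equations in x and y:
220.6 x + 301.0 y = 22793.05
21.4 x − 74.6 y = -6310.23
Solving: x ≈ -8.691, y ≈ 82.094 km (keep extra digits for the depth step; rounded: -8.7, 82.1).
Then from the Seismometer 1 sphere: z² = 148.07² − (x + 52.8)² − (y + 53.5)² with x = -8.691, y = 82.094, so z ≈ 39.917 ≈ 39.9 km.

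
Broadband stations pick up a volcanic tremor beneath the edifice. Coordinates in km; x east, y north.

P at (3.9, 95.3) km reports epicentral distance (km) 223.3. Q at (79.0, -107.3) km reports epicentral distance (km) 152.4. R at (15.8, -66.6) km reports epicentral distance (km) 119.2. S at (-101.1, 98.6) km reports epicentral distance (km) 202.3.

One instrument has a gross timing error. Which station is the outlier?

Solve using three stations at a time. Using P, R, S (subtract circle equations pairwise → linear system) gives (x, y) ≈ (-97.5, -103.6).
Distances from that point to each station vs reported:
  P: calculated 223.3 vs reported 223.3 → residual 0.0 km
  Q: calculated 176.5 vs reported 152.4 → residual 24.1 km
  R: calculated 119.2 vs reported 119.2 → residual 0.0 km
  S: calculated 202.3 vs reported 202.3 → residual 0.0 km
P, R, S are mutually consistent (residuals ≈ 0); Q is off by 24.1 km.

Q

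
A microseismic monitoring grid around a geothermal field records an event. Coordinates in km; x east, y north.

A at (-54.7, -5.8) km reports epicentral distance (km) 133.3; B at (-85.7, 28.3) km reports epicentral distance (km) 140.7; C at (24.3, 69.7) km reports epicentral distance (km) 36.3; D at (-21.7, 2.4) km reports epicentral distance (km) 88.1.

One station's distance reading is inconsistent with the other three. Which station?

Solve using three stations at a time. Using B, C, D (subtract circle equations pairwise → linear system) gives (x, y) ≈ (53.6, 48.2).
Distances from that point to each station vs reported:
  A: calculated 121.0 vs reported 133.3 → residual 12.3 km
  B: calculated 140.7 vs reported 140.7 → residual 0.0 km
  C: calculated 36.4 vs reported 36.3 → residual 0.1 km
  D: calculated 88.1 vs reported 88.1 → residual 0.0 km
B, C, D are mutually consistent (residuals ≈ 0); A is off by 12.3 km.

A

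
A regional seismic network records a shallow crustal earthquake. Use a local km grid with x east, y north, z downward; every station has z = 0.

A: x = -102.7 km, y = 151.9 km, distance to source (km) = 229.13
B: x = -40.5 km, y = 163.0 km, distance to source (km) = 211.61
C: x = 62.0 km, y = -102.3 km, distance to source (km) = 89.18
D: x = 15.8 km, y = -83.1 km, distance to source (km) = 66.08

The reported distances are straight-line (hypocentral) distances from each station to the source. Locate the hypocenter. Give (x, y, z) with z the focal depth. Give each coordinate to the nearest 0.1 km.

x ≈ 24.6 km, y ≈ -33.7 km, depth ≈ 43.0 km

Each station gives a sphere (x−x_i)² + (y−y_i)² + z² = d_i² (stations at z=0).
Subtracting the A sphere from B and C: z² cancels, leaving linear equations in x and y:
124.4 x + 22.2 y = 2310.11
329.4 x − 508.4 y = 25235.87
Solving: x ≈ 24.586, y ≈ -33.708 km (keep extra digits for the depth step; rounded: 24.6, -33.7).
Then from the A sphere: z² = 229.13² − (x + 102.7)² − (y − 151.9)² with x = 24.586, y = -33.708, so z ≈ 42.994 ≈ 43.0 km.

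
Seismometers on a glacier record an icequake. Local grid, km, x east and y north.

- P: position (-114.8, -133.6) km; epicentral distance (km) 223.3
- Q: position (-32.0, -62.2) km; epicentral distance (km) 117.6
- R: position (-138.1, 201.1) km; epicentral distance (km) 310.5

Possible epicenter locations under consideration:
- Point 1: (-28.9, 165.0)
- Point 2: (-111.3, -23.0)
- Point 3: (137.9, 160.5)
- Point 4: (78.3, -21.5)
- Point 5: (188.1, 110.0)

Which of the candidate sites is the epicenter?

For each candidate, compare |candidate − station| to the reported distance:
Point 1: residuals P 87.4, Q 109.6, R 195.5 → max 195.5 km
Point 2: residuals P 112.6, Q 29.1, R 84.8 → max 112.6 km
Point 3: residuals P 164.5, Q 162.5, R 31.5 → max 164.5 km
Point 4: residuals P 0.0, Q 0.0, R 0.0 → max 0.0 km
Point 5: residuals P 165.4, Q 161.9, R 28.2 → max 165.4 km
Only Point 4 has all residuals ≈ 0.

Point 4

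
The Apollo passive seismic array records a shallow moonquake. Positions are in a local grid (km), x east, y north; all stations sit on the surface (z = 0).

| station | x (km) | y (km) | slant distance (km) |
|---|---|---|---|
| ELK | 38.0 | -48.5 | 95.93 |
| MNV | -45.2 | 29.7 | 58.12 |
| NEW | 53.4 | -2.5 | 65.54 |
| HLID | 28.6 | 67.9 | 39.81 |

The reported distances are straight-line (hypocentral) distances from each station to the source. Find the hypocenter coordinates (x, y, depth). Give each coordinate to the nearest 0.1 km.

x ≈ 8.2 km, y ≈ 40.4 km, depth ≈ 20.3 km

Each station gives a sphere (x−x_i)² + (y−y_i)² + z² = d_i² (stations at z=0).
Subtracting the ELK sphere from MNV and NEW: z² cancels, leaving linear equations in x and y:
-166.4 x + 156.4 y = 4953.51
30.8 x + 92.0 y = 3968.63
Solving: x ≈ 8.197, y ≈ 40.393 km (keep extra digits for the depth step; rounded: 8.2, 40.4).
Then from the ELK sphere: z² = 95.93² − (x − 38.0)² − (y + 48.5)² with x = 8.197, y = 40.393, so z ≈ 20.307 ≈ 20.3 km.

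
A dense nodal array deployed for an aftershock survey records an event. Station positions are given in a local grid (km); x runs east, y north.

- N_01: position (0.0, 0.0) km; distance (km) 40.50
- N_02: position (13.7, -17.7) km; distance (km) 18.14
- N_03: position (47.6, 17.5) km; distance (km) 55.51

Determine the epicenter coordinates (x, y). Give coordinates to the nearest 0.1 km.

Circle about each station: x² + y² = 40.50²; (x − 13.7)² + (y + 17.7)² = 18.14²; (x − 47.6)² + (y − 17.5)² = 55.51².
Subtracting the N_01 equation from the N_02 and N_03 equations removes the quadratic terms:
27.4 x − 35.4 y = 1812.17
95.2 x + 35.0 y = 1130.90
Solving the 2×2 system: x ≈ 23.9, y ≈ -32.7 km.
Check against N_01 (with the unrounded x, y): √(x²+y²) = 40.50 ≈ 40.50 km. ✓

23.9 km east, -32.7 km north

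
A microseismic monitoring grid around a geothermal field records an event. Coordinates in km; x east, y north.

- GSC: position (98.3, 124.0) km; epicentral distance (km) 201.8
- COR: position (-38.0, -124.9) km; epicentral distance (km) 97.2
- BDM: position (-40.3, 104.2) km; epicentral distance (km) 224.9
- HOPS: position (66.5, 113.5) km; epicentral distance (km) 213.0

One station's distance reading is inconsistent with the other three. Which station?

GSC

Solve using three stations at a time. Using COR, BDM, HOPS (subtract circle equations pairwise → linear system) gives (x, y) ≈ (55.6, -99.2).
Distances from that point to each station vs reported:
  GSC: calculated 227.2 vs reported 201.8 → residual 25.4 km
  COR: calculated 97.1 vs reported 97.2 → residual 0.1 km
  BDM: calculated 224.8 vs reported 224.9 → residual 0.1 km
  HOPS: calculated 212.9 vs reported 213.0 → residual 0.1 km
COR, BDM, HOPS are mutually consistent (residuals ≈ 0); GSC is off by 25.4 km.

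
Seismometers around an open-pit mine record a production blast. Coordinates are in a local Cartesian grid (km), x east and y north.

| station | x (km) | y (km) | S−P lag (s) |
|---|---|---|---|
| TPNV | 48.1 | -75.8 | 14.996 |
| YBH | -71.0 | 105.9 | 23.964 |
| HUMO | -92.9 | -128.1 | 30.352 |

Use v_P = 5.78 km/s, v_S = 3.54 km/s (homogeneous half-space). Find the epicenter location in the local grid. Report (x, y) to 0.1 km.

Distance from S−P lag: d = Δt · v_P v_S / (v_P − v_S) = Δt · (5.78·3.54)/(5.78−3.54) ≈ 9.1345·Δt.
So d_TPNV = 136.98, d_YBH = 218.90, d_HUMO = 277.25 km.
Circle about each station: (x − 48.1)² + (y + 75.8)² = 136.98²; (x + 71.0)² + (y − 105.9)² = 218.90²; (x + 92.9)² + (y + 128.1)² = 277.25².
Subtracting the TPNV equation from the YBH and HUMO equations removes the quadratic terms:
-238.2 x + 363.4 y = -20957.13
-282.0 x − 104.6 y = -41123.27
Solving the 2×2 system: x ≈ 134.5, y ≈ 30.5 km.
Check against TPNV (with the unrounded x, y): √((x − 48.1)²+(y + 75.8)²) = 136.99 ≈ 136.98 km. ✓

134.5 km east, 30.5 km north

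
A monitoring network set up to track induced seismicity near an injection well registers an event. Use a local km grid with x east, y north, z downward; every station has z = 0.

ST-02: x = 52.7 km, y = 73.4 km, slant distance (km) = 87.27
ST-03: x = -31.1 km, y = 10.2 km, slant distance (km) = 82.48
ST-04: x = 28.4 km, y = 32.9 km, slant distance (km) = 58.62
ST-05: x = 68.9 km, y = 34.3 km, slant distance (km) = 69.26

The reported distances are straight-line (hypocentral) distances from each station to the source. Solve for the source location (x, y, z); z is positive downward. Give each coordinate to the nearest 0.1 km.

Each station gives a sphere (x−x_i)² + (y−y_i)² + z² = d_i² (stations at z=0).
Subtracting the ST-02 sphere from ST-03 and ST-04: z² cancels, leaving linear equations in x and y:
-167.6 x − 126.4 y = -6280.50
-48.6 x − 81.0 y = -2096.13
Solving: x ≈ 32.797, y ≈ 6.200 km (keep extra digits for the depth step; rounded: 32.8, 6.2).
Then from the ST-02 sphere: z² = 87.27² − (x − 52.7)² − (y − 73.4)² with x = 32.797, y = 6.200, so z ≈ 52.001 ≈ 52.0 km.

x ≈ 32.8 km, y ≈ 6.2 km, depth ≈ 52.0 km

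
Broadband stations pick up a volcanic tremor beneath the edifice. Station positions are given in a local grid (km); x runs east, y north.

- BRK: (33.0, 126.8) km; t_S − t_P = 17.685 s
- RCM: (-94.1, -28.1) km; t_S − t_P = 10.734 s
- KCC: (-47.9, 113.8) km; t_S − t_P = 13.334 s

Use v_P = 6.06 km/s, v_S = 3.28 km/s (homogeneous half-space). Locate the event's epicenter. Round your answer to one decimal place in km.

x ≈ -33.9 km, y ≈ 19.5 km

Distance from S−P lag: d = Δt · v_P v_S / (v_P − v_S) = Δt · (6.06·3.28)/(6.06−3.28) ≈ 7.1499·Δt.
So d_BRK = 126.45, d_RCM = 76.75, d_KCC = 95.34 km.
Circle about each station: (x − 33.0)² + (y − 126.8)² = 126.45²; (x + 94.1)² + (y + 28.1)² = 76.75²; (x + 47.9)² + (y − 113.8)² = 95.34².
Subtracting the BRK equation from the RCM and KCC equations removes the quadratic terms:
-254.2 x − 309.8 y = 2576.22
-161.8 x − 26.0 y = 4977.50
Solving the 2×2 system: x ≈ -33.9, y ≈ 19.5 km.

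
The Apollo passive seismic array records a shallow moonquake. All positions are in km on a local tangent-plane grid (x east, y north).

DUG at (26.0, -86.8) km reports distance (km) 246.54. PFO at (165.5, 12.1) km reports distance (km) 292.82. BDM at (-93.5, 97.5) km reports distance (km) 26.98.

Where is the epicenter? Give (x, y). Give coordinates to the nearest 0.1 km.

Circle about each station: (x − 26.0)² + (y + 86.8)² = 246.54²; (x − 165.5)² + (y − 12.1)² = 292.82²; (x + 93.5)² + (y − 97.5)² = 26.98².
Subtracting pairs of circle equations eliminates x²+y² and gives linear equations (the radical axes):
279.0 x + 197.8 y = -5635.16
-239.0 x + 368.6 y = 70092.31
Solving the 2×2 system: x ≈ -106.2, y ≈ 121.3 km.

-106.2 km east, 121.3 km north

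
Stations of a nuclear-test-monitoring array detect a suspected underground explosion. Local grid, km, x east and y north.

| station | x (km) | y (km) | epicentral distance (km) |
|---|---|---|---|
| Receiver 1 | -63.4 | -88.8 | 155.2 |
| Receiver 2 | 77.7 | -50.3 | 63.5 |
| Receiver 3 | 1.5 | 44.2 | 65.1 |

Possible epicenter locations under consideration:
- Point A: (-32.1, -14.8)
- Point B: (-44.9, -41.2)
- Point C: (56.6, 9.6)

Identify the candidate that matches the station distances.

Point C

For each candidate, compare |candidate − station| to the reported distance:
Point A: residuals Receiver 1 74.9, Receiver 2 51.9, Receiver 3 2.8 → max 74.9 km
Point B: residuals Receiver 1 104.1, Receiver 2 59.4, Receiver 3 32.1 → max 104.1 km
Point C: residuals Receiver 1 0.0, Receiver 2 0.0, Receiver 3 0.0 → max 0.0 km
Only Point C has all residuals ≈ 0.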